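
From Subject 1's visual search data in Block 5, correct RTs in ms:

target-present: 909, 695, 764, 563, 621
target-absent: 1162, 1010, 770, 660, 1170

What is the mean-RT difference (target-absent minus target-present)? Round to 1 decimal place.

M(target-present) = 3552/5 = 710.400
M(target-absent) = 4772/5 = 954.400
Difference = 954.400 − 710.400 = 244.000 ms

244.0 ms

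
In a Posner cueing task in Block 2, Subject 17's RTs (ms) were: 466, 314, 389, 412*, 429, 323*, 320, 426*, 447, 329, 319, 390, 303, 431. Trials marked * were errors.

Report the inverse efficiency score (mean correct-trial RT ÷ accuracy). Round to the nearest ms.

Correct trials (n=11): 466, 314, 389, 429, 320, 447, 329, 319, 390, 303, 431
Mean correct RT = 4137/11 = 376.0909 ms
Proportion correct = 11/14
IES = 376.0909 / (11/14) = 478.661 ms

479 ms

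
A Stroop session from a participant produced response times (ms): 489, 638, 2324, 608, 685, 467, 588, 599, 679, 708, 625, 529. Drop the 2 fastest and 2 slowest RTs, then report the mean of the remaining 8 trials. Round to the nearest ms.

Sorted: 467, 489, 529, 588, 599, 608, 625, 638, 679, 685, 708, 2324
Drop lowest 2 (467, 489) and highest 2 (708, 2324)
Remaining (n=8): Σ = 4951, mean = 4951/8 = 618.875

619 ms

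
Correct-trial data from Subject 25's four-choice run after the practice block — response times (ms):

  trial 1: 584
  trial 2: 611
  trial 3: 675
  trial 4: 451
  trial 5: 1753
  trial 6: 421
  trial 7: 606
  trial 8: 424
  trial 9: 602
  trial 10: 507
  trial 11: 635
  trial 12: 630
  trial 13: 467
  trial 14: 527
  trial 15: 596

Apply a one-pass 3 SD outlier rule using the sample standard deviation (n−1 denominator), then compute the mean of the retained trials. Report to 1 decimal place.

n = 15, ΣRT = 9489, M = 632.600
Σ(x−M)² = 1438535.60; s = √(1438535.60/14) = 320.550
Cutoffs: 632.600 ± 3·320.550 → [-329.1, 1594.3]
Outside: 1753 → excluded.
Retained (n=14): Σ = 7736, mean = 7736/14 = 552.571

552.6 ms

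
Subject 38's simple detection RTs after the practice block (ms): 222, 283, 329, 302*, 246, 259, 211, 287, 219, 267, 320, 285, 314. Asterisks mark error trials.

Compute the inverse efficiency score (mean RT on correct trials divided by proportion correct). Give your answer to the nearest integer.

293 ms

Correct trials (n=12): 222, 283, 329, 246, 259, 211, 287, 219, 267, 320, 285, 314
Mean correct RT = 3242/12 = 270.1667 ms
Proportion correct = 12/13
IES = 270.1667 / (12/13) = 292.681 ms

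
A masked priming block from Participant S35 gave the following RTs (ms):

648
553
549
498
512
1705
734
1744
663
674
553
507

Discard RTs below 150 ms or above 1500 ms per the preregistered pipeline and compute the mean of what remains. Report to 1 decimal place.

Excluded: 1705, 1744
Retained (n=10): Σ = 5891
Mean = 5891/10 = 589.1000

589.1 ms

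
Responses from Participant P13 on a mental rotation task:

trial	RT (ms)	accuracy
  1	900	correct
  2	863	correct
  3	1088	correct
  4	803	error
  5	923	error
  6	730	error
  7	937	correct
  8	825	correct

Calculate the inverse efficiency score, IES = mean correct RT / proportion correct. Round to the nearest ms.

1476 ms

Correct trials (n=5): 900, 863, 1088, 937, 825
Mean correct RT = 4613/5 = 922.6000 ms
Proportion correct = 5/8
IES = 922.6000 / (5/8) = 1476.160 ms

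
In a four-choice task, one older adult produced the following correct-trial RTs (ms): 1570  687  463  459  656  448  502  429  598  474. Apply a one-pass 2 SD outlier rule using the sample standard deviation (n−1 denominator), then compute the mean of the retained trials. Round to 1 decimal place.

524.0 ms

n = 10, ΣRT = 6286, M = 628.600
Σ(x−M)² = 1059904.40; s = √(1059904.40/9) = 343.172
Cutoffs: 628.600 ± 2·343.172 → [-57.7, 1314.9]
Outside: 1570 → excluded.
Retained (n=9): Σ = 4716, mean = 4716/9 = 524.000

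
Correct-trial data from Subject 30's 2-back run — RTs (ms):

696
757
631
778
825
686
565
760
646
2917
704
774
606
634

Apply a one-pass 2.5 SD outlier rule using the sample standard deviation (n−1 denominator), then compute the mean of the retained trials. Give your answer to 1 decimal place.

n = 14, ΣRT = 11979, M = 855.643
Σ(x−M)² = 4649299.21; s = √(4649299.21/13) = 598.029
Cutoffs: 855.643 ± 2.5·598.029 → [-639.4, 2350.7]
Outside: 2917 → excluded.
Retained (n=13): Σ = 9062, mean = 9062/13 = 697.077

697.1 ms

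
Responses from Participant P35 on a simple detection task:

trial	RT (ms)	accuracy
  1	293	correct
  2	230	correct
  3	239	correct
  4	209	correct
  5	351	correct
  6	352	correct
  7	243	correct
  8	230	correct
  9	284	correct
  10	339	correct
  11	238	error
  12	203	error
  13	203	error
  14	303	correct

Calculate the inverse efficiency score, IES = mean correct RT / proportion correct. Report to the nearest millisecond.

Correct trials (n=11): 293, 230, 239, 209, 351, 352, 243, 230, 284, 339, 303
Mean correct RT = 3073/11 = 279.3636 ms
Proportion correct = 11/14
IES = 279.3636 / (11/14) = 355.554 ms

356 ms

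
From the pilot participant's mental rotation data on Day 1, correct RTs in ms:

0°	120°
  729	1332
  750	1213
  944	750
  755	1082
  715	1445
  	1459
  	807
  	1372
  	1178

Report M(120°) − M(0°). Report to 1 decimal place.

403.4 ms

M(0°) = 3893/5 = 778.600
M(120°) = 10638/9 = 1182.000
Difference = 1182.000 − 778.600 = 403.400 ms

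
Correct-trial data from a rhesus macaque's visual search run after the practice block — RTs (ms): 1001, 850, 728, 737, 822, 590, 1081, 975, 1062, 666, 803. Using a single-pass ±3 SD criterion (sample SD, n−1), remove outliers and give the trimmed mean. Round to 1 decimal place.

n = 11, ΣRT = 9315, M = 846.818
Σ(x−M)² = 268721.64; s = √(268721.64/10) = 163.927
Cutoffs: 846.818 ± 3·163.927 → [355.0, 1338.6]
No RTs fall outside the cutoffs; all 11 retained. Mean = 9315/11 = 846.818

846.8 ms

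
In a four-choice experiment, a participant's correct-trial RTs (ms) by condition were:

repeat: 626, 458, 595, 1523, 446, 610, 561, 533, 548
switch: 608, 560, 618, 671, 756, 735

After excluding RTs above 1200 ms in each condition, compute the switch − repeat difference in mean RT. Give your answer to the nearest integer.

111 ms

repeat: exclude 1523
M(repeat) = 4377/8 = 547.125
M(switch) = 3948/6 = 658.000
Difference = 658.000 − 547.125 = 110.875 ms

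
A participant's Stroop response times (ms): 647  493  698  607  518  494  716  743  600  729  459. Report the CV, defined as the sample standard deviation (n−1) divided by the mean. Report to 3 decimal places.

n = 11, Σ = 6704, M = 609.4545
Σ(x−M)² = 110714.727; s = √(110714.727/10) = 105.2211
CV = 105.2211 / 609.4545 = 0.17265

0.173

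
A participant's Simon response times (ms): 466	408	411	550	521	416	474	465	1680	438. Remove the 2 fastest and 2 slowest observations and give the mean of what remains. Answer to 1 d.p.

463.3 ms

Sorted: 408, 411, 416, 438, 465, 466, 474, 521, 550, 1680
Drop lowest 2 (408, 411) and highest 2 (550, 1680)
Remaining (n=6): Σ = 2780, mean = 2780/6 = 463.333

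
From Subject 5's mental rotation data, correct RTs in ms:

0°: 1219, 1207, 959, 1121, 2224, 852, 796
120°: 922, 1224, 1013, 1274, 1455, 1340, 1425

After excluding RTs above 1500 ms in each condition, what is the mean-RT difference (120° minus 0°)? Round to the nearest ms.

210 ms

0°: exclude 2224
M(0°) = 6154/6 = 1025.667
M(120°) = 8653/7 = 1236.143
Difference = 1236.143 − 1025.667 = 210.476 ms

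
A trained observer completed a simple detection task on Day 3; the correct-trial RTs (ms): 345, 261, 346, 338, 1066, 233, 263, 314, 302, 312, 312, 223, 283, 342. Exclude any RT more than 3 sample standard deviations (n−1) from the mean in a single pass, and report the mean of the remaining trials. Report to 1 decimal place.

298.0 ms

n = 14, ΣRT = 4940, M = 352.857
Σ(x−M)² = 569075.71; s = √(569075.71/13) = 209.225
Cutoffs: 352.857 ± 3·209.225 → [-274.8, 980.5]
Outside: 1066 → excluded.
Retained (n=13): Σ = 3874, mean = 3874/13 = 298.000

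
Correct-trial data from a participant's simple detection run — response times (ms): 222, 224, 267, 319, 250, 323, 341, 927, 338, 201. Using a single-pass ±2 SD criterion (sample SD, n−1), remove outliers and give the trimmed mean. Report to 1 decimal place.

n = 10, ΣRT = 3412, M = 341.200
Σ(x−M)² = 405419.60; s = √(405419.60/9) = 212.242
Cutoffs: 341.200 ± 2·212.242 → [-83.3, 765.7]
Outside: 927 → excluded.
Retained (n=9): Σ = 2485, mean = 2485/9 = 276.111

276.1 ms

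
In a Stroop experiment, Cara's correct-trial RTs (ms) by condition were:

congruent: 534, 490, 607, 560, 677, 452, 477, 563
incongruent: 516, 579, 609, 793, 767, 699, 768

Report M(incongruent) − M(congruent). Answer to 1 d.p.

130.9 ms

M(congruent) = 4360/8 = 545.000
M(incongruent) = 4731/7 = 675.857
Difference = 675.857 − 545.000 = 130.857 ms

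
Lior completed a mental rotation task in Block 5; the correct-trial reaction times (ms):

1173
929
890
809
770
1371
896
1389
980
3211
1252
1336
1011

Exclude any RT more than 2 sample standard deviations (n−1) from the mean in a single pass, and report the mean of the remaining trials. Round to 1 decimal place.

n = 13, ΣRT = 16017, M = 1232.077
Σ(x−M)² = 4801494.92; s = √(4801494.92/12) = 632.554
Cutoffs: 1232.077 ± 2·632.554 → [-33.0, 2497.2]
Outside: 3211 → excluded.
Retained (n=12): Σ = 12806, mean = 12806/12 = 1067.167

1067.2 ms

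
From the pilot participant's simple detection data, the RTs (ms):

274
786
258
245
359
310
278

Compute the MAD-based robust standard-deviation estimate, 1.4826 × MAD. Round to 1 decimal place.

Sorted: 245, 258, 274, 278, 310, 359, 786 → median = 278
|x − 278| sorted: 0, 4, 20, 32, 33, 81, 508 → MAD = 32
Robust SD ≈ 1.4826 × 32 = 47.443

47.4 ms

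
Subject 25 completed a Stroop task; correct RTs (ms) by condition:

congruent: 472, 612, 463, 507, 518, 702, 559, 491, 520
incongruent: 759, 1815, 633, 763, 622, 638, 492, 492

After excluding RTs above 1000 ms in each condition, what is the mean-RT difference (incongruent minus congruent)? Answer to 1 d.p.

90.2 ms

incongruent: exclude 1815
M(congruent) = 4844/9 = 538.222
M(incongruent) = 4399/7 = 628.429
Difference = 628.429 − 538.222 = 90.206 ms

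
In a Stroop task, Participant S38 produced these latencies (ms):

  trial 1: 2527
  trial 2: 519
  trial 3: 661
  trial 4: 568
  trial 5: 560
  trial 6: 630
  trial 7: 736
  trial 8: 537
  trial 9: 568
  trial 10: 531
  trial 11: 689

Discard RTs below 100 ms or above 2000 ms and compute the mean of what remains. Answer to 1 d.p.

599.9 ms

Excluded: 2527
Retained (n=10): Σ = 5999
Mean = 5999/10 = 599.9000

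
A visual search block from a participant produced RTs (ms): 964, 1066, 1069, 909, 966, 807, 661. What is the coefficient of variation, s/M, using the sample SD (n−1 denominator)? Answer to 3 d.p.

n = 7, Σ = 6442, M = 920.2857
Σ(x−M)² = 127539.429; s = √(127539.429/6) = 145.7963
CV = 145.7963 / 920.2857 = 0.15843

0.158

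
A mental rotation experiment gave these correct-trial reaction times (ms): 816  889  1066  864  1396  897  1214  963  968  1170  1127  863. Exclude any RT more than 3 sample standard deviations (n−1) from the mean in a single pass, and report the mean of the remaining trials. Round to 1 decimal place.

1019.4 ms

n = 12, ΣRT = 12233, M = 1019.417
Σ(x−M)² = 343916.92; s = √(343916.92/11) = 176.820
Cutoffs: 1019.417 ± 3·176.820 → [489.0, 1549.9]
No RTs fall outside the cutoffs; all 12 retained. Mean = 12233/12 = 1019.417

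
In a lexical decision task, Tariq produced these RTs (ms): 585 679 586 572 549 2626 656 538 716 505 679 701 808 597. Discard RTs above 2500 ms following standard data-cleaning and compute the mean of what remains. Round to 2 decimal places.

Excluded: 2626
Retained (n=13): Σ = 8171
Mean = 8171/13 = 628.5385

628.54 ms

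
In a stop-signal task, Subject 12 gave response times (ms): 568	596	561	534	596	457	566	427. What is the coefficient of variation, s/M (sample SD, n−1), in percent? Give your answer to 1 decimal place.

n = 8, Σ = 4305, M = 538.1250
Σ(x−M)² = 27838.875; s = √(27838.875/7) = 63.0633
CV = 63.0633 / 538.1250 = 0.11719 = 11.719%

11.7%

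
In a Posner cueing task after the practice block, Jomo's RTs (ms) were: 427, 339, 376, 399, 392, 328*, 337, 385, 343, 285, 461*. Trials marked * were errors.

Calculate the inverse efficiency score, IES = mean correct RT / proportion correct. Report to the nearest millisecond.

Correct trials (n=9): 427, 339, 376, 399, 392, 337, 385, 343, 285
Mean correct RT = 3283/9 = 364.7778 ms
Proportion correct = 9/11
IES = 364.7778 / (9/11) = 445.840 ms

446 ms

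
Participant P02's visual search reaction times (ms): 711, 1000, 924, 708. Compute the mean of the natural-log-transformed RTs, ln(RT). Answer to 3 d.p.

6.716

ln(RT): 6.5667, 6.9078, 6.8287, 6.5624
Σ ln(RT) = 26.8656
Mean = 26.8656/4 = 6.71640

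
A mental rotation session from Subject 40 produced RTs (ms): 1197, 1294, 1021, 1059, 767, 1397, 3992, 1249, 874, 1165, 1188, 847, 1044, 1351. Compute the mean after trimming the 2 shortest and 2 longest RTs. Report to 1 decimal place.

1144.2 ms

Sorted: 767, 847, 874, 1021, 1044, 1059, 1165, 1188, 1197, 1249, 1294, 1351, 1397, 3992
Drop lowest 2 (767, 847) and highest 2 (1397, 3992)
Remaining (n=10): Σ = 11442, mean = 11442/10 = 1144.200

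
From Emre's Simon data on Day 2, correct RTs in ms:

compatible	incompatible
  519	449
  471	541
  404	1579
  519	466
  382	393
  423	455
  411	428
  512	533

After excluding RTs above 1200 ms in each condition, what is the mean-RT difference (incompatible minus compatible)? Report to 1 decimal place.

incompatible: exclude 1579
M(compatible) = 3641/8 = 455.125
M(incompatible) = 3265/7 = 466.429
Difference = 466.429 − 455.125 = 11.304 ms

11.3 ms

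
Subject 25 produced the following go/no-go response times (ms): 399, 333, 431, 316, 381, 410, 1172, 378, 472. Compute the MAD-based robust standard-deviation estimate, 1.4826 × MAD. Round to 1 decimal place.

Sorted: 316, 333, 378, 381, 399, 410, 431, 472, 1172 → median = 399
|x − 399| sorted: 0, 11, 18, 21, 32, 66, 73, 83, 773 → MAD = 32
Robust SD ≈ 1.4826 × 32 = 47.443

47.4 ms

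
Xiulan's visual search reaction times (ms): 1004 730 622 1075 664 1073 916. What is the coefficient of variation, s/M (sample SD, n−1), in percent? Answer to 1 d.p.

22.4%

n = 7, Σ = 6084, M = 869.1429
Σ(x−M)² = 226840.857; s = √(226840.857/6) = 194.4397
CV = 194.4397 / 869.1429 = 0.22371 = 22.371%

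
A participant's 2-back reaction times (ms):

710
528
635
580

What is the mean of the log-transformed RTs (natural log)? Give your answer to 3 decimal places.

6.413

ln(RT): 6.5653, 6.2691, 6.4536, 6.3630
Σ ln(RT) = 25.6510
Mean = 25.6510/4 = 6.41275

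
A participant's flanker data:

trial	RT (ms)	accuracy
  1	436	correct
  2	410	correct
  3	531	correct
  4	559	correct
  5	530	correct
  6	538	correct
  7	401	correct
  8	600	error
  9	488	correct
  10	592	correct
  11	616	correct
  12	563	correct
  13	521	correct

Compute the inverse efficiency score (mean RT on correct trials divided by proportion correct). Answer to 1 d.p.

558.4 ms

Correct trials (n=12): 436, 410, 531, 559, 530, 538, 401, 488, 592, 616, 563, 521
Mean correct RT = 6185/12 = 515.4167 ms
Proportion correct = 12/13
IES = 515.4167 / (12/13) = 558.368 ms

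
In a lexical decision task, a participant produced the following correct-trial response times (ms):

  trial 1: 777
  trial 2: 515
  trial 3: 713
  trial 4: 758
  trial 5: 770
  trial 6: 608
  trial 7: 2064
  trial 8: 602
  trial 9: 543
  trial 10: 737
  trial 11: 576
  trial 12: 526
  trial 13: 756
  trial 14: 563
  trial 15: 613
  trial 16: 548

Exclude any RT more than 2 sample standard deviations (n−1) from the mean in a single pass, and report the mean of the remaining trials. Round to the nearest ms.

640 ms

n = 16, ΣRT = 11669, M = 729.312
Σ(x−M)² = 2037651.44; s = √(2037651.44/15) = 368.569
Cutoffs: 729.312 ± 2·368.569 → [-7.8, 1466.5]
Outside: 2064 → excluded.
Retained (n=15): Σ = 9605, mean = 9605/15 = 640.333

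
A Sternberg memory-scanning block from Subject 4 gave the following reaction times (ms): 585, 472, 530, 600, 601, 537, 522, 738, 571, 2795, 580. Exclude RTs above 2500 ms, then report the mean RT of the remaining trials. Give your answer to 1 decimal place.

Excluded: 2795
Retained (n=10): Σ = 5736
Mean = 5736/10 = 573.6000

573.6 ms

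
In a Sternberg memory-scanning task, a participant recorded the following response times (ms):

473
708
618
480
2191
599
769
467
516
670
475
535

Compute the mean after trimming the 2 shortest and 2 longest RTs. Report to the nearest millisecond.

575 ms

Sorted: 467, 473, 475, 480, 516, 535, 599, 618, 670, 708, 769, 2191
Drop lowest 2 (467, 473) and highest 2 (769, 2191)
Remaining (n=8): Σ = 4601, mean = 4601/8 = 575.125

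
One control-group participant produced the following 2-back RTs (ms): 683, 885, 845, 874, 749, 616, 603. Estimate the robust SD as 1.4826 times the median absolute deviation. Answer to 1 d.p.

185.3 ms

Sorted: 603, 616, 683, 749, 845, 874, 885 → median = 749
|x − 749| sorted: 0, 66, 96, 125, 133, 136, 146 → MAD = 125
Robust SD ≈ 1.4826 × 125 = 185.325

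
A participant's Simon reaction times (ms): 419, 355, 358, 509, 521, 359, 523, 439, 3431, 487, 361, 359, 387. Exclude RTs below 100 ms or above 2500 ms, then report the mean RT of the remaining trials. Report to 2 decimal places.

423.08 ms

Excluded: 3431
Retained (n=12): Σ = 5077
Mean = 5077/12 = 423.0833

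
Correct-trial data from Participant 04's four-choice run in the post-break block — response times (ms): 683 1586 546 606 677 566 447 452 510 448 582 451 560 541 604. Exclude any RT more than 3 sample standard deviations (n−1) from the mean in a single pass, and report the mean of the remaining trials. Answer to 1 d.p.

548.1 ms

n = 15, ΣRT = 9259, M = 617.267
Σ(x−M)² = 1088788.93; s = √(1088788.93/14) = 278.874
Cutoffs: 617.267 ± 3·278.874 → [-219.4, 1453.9]
Outside: 1586 → excluded.
Retained (n=14): Σ = 7673, mean = 7673/14 = 548.071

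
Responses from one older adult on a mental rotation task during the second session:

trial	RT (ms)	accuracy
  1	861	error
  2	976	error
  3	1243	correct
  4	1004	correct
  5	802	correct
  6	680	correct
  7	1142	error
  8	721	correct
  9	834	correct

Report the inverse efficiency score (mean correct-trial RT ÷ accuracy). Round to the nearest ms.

Correct trials (n=6): 1243, 1004, 802, 680, 721, 834
Mean correct RT = 5284/6 = 880.6667 ms
Proportion correct = 6/9
IES = 880.6667 / (6/9) = 1321.000 ms

1321 ms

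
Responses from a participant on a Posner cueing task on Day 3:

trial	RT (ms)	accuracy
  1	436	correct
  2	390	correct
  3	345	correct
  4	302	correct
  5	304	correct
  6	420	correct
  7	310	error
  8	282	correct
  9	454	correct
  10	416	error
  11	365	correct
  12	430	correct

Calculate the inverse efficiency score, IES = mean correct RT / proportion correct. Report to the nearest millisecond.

447 ms

Correct trials (n=10): 436, 390, 345, 302, 304, 420, 282, 454, 365, 430
Mean correct RT = 3728/10 = 372.8000 ms
Proportion correct = 10/12
IES = 372.8000 / (10/12) = 447.360 ms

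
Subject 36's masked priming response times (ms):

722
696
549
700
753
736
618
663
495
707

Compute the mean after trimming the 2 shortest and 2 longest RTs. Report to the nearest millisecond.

Sorted: 495, 549, 618, 663, 696, 700, 707, 722, 736, 753
Drop lowest 2 (495, 549) and highest 2 (736, 753)
Remaining (n=6): Σ = 4106, mean = 4106/6 = 684.333

684 ms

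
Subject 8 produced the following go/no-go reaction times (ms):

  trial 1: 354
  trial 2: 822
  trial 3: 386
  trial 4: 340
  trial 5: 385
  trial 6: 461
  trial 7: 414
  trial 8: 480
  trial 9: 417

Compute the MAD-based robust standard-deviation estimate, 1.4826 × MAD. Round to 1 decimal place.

Sorted: 340, 354, 385, 386, 414, 417, 461, 480, 822 → median = 414
|x − 414| sorted: 0, 3, 28, 29, 47, 60, 66, 74, 408 → MAD = 47
Robust SD ≈ 1.4826 × 47 = 69.682

69.7 ms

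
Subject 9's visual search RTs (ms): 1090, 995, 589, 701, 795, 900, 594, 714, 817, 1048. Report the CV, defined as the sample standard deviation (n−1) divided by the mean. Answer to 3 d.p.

0.219

n = 10, Σ = 8243, M = 824.3000
Σ(x−M)² = 292192.100; s = √(292192.100/9) = 180.1827
CV = 180.1827 / 824.3000 = 0.21859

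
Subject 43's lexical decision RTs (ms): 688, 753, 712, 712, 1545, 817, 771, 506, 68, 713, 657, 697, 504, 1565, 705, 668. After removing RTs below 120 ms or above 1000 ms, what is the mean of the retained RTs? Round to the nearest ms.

Excluded: 68, 1545, 1565
Retained (n=13): Σ = 8903
Mean = 8903/13 = 684.8462

685 ms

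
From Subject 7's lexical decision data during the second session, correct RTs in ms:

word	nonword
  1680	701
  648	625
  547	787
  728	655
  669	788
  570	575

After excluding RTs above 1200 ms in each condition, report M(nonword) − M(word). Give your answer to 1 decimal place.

word: exclude 1680
M(word) = 3162/5 = 632.400
M(nonword) = 4131/6 = 688.500
Difference = 688.500 − 632.400 = 56.100 ms

56.1 ms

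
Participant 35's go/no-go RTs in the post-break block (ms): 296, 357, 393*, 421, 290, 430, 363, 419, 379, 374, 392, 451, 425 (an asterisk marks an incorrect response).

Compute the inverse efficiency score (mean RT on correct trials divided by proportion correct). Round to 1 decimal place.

Correct trials (n=12): 296, 357, 421, 290, 430, 363, 419, 379, 374, 392, 451, 425
Mean correct RT = 4597/12 = 383.0833 ms
Proportion correct = 12/13
IES = 383.0833 / (12/13) = 415.007 ms

415.0 ms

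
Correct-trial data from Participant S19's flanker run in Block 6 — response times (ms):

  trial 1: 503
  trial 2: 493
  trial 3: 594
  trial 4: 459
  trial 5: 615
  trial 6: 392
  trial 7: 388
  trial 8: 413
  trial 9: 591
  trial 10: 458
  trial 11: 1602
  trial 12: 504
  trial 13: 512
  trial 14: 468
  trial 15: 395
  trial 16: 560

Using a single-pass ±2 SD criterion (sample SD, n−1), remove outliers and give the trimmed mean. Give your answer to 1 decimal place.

489.7 ms

n = 16, ΣRT = 8947, M = 559.188
Σ(x−M)² = 1239784.44; s = √(1239784.44/15) = 287.493
Cutoffs: 559.188 ± 2·287.493 → [-15.8, 1134.2]
Outside: 1602 → excluded.
Retained (n=15): Σ = 7345, mean = 7345/15 = 489.667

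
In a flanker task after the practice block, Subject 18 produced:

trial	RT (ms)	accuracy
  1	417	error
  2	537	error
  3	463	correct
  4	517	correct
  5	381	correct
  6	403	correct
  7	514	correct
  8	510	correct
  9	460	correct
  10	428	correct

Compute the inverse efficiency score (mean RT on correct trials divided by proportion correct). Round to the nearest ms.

574 ms

Correct trials (n=8): 463, 517, 381, 403, 514, 510, 460, 428
Mean correct RT = 3676/8 = 459.5000 ms
Proportion correct = 8/10
IES = 459.5000 / (8/10) = 574.375 ms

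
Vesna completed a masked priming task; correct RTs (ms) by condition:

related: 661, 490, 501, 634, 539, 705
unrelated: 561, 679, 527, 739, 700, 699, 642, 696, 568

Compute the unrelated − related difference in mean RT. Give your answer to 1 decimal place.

57.3 ms

M(related) = 3530/6 = 588.333
M(unrelated) = 5811/9 = 645.667
Difference = 645.667 − 588.333 = 57.333 ms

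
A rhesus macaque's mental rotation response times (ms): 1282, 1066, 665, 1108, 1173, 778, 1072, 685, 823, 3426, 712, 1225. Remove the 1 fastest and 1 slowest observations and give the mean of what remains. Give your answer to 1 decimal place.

Sorted: 665, 685, 712, 778, 823, 1066, 1072, 1108, 1173, 1225, 1282, 3426
Drop lowest 1 (665) and highest 1 (3426)
Remaining (n=10): Σ = 9924, mean = 9924/10 = 992.400

992.4 ms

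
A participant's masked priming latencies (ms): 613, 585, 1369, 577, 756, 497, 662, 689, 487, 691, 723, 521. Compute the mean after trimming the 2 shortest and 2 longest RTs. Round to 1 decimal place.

Sorted: 487, 497, 521, 577, 585, 613, 662, 689, 691, 723, 756, 1369
Drop lowest 2 (487, 497) and highest 2 (756, 1369)
Remaining (n=8): Σ = 5061, mean = 5061/8 = 632.625

632.6 ms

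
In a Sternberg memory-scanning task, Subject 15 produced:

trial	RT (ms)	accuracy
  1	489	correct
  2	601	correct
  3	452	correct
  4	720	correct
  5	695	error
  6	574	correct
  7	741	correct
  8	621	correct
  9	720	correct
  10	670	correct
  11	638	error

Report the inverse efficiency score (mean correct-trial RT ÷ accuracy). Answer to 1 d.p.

758.9 ms

Correct trials (n=9): 489, 601, 452, 720, 574, 741, 621, 720, 670
Mean correct RT = 5588/9 = 620.8889 ms
Proportion correct = 9/11
IES = 620.8889 / (9/11) = 758.864 ms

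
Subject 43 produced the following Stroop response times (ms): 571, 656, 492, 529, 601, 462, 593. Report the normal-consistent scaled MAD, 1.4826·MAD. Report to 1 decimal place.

Sorted: 462, 492, 529, 571, 593, 601, 656 → median = 571
|x − 571| sorted: 0, 22, 30, 42, 79, 85, 109 → MAD = 42
Robust SD ≈ 1.4826 × 42 = 62.269

62.3 ms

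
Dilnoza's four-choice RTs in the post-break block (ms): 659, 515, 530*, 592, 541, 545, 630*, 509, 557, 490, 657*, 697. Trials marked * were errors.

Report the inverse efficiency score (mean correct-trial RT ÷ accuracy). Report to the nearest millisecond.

756 ms

Correct trials (n=9): 659, 515, 592, 541, 545, 509, 557, 490, 697
Mean correct RT = 5105/9 = 567.2222 ms
Proportion correct = 9/12
IES = 567.2222 / (9/12) = 756.296 ms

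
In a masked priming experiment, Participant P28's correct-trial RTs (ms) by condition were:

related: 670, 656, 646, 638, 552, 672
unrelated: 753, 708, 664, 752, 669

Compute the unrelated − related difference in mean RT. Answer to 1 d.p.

70.2 ms

M(related) = 3834/6 = 639.000
M(unrelated) = 3546/5 = 709.200
Difference = 709.200 − 639.000 = 70.200 ms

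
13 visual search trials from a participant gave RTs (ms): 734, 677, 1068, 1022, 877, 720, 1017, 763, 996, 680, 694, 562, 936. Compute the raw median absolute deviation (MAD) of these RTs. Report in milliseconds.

114 ms

Sorted: 562, 677, 680, 694, 720, 734, 763, 877, 936, 996, 1017, 1022, 1068 → median = 763
|x − 763|: 29, 86, 305, 259, 114, 43, 254, 0, 233, 83, 69, 201, 173
Sorted deviations: 0, 29, 43, 69, 83, 86, 114, 173, 201, 233, 254, 259, 305 → MAD = 114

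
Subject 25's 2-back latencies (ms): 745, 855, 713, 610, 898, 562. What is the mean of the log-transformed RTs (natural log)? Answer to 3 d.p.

6.580

ln(RT): 6.6134, 6.7511, 6.5695, 6.4135, 6.8002, 6.3315
Σ ln(RT) = 39.4791
Mean = 39.4791/6 = 6.57985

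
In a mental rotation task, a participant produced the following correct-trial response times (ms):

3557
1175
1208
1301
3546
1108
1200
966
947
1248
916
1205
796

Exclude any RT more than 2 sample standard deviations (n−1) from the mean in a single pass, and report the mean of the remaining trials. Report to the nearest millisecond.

1097 ms

n = 13, ΣRT = 19173, M = 1474.846
Σ(x−M)² = 10461459.69; s = √(10461459.69/12) = 933.696
Cutoffs: 1474.846 ± 2·933.696 → [-392.5, 3342.2]
Outside: 3546, 3557 → excluded.
Retained (n=11): Σ = 12070, mean = 12070/11 = 1097.273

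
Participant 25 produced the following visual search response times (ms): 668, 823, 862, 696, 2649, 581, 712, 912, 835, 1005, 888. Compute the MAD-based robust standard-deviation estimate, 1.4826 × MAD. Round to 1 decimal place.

182.4 ms

Sorted: 581, 668, 696, 712, 823, 835, 862, 888, 912, 1005, 2649 → median = 835
|x − 835| sorted: 0, 12, 27, 53, 77, 123, 139, 167, 170, 254, 1814 → MAD = 123
Robust SD ≈ 1.4826 × 123 = 182.360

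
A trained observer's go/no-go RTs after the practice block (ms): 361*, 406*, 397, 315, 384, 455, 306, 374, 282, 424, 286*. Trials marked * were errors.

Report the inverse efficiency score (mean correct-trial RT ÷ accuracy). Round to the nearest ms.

Correct trials (n=8): 397, 315, 384, 455, 306, 374, 282, 424
Mean correct RT = 2937/8 = 367.1250 ms
Proportion correct = 8/11
IES = 367.1250 / (8/11) = 504.797 ms

505 ms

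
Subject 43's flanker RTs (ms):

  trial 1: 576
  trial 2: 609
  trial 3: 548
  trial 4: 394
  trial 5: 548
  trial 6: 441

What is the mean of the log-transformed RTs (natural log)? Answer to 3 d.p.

ln(RT): 6.3561, 6.4118, 6.3063, 5.9764, 6.3063, 6.0890
Σ ln(RT) = 37.4459
Mean = 37.4459/6 = 6.24098

6.241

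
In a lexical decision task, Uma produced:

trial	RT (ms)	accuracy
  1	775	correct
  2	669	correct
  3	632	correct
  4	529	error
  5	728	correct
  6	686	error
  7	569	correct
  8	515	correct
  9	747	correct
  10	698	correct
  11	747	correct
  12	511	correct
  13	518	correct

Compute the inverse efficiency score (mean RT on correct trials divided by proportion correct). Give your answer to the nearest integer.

764 ms

Correct trials (n=11): 775, 669, 632, 728, 569, 515, 747, 698, 747, 511, 518
Mean correct RT = 7109/11 = 646.2727 ms
Proportion correct = 11/13
IES = 646.2727 / (11/13) = 763.777 ms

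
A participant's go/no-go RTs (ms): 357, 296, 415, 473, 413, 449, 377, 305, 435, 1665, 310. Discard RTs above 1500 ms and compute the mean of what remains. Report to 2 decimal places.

383.00 ms

Excluded: 1665
Retained (n=10): Σ = 3830
Mean = 3830/10 = 383.0000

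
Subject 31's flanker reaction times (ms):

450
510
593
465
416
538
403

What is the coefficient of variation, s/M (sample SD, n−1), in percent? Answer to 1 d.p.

14.2%

n = 7, Σ = 3375, M = 482.1429
Σ(x−M)² = 28150.857; s = √(28150.857/6) = 68.4968
CV = 68.4968 / 482.1429 = 0.14207 = 14.207%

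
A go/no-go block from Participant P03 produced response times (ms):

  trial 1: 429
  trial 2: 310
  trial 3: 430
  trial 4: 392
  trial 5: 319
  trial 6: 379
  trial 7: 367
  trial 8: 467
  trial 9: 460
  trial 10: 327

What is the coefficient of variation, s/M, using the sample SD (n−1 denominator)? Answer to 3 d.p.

0.149

n = 10, Σ = 3880, M = 388.0000
Σ(x−M)² = 29974.000; s = √(29974.000/9) = 57.7100
CV = 57.7100 / 388.0000 = 0.14874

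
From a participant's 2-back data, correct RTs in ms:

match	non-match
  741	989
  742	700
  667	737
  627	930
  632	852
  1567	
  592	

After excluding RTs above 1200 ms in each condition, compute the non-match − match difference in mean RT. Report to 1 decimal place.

174.8 ms

match: exclude 1567
M(match) = 4001/6 = 666.833
M(non-match) = 4208/5 = 841.600
Difference = 841.600 − 666.833 = 174.767 ms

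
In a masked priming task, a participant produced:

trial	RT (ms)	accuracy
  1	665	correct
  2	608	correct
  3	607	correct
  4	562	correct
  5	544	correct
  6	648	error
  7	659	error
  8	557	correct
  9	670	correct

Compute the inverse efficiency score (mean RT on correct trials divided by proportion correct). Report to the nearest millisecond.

774 ms

Correct trials (n=7): 665, 608, 607, 562, 544, 557, 670
Mean correct RT = 4213/7 = 601.8571 ms
Proportion correct = 7/9
IES = 601.8571 / (7/9) = 773.816 ms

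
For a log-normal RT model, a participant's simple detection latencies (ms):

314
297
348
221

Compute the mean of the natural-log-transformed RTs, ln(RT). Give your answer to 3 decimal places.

ln(RT): 5.7494, 5.6937, 5.8522, 5.3982
Σ ln(RT) = 22.6935
Mean = 22.6935/4 = 5.67337

5.673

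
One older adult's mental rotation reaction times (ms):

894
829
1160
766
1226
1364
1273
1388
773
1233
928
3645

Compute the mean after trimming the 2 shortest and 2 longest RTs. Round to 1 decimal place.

1113.4 ms

Sorted: 766, 773, 829, 894, 928, 1160, 1226, 1233, 1273, 1364, 1388, 3645
Drop lowest 2 (766, 773) and highest 2 (1388, 3645)
Remaining (n=8): Σ = 8907, mean = 8907/8 = 1113.375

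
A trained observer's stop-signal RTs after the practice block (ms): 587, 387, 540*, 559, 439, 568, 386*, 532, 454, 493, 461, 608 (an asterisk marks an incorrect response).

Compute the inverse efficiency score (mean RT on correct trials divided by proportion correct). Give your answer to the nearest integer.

Correct trials (n=10): 587, 387, 559, 439, 568, 532, 454, 493, 461, 608
Mean correct RT = 5088/10 = 508.8000 ms
Proportion correct = 10/12
IES = 508.8000 / (10/12) = 610.560 ms

611 ms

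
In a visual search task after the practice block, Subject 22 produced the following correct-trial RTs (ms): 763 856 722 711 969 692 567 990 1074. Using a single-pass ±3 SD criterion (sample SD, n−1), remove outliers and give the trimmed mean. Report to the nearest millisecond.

n = 9, ΣRT = 7344, M = 816.000
Σ(x−M)² = 221896.00; s = √(221896.00/8) = 166.544
Cutoffs: 816.000 ± 3·166.544 → [316.4, 1315.6]
No RTs fall outside the cutoffs; all 9 retained. Mean = 7344/9 = 816.000

816 ms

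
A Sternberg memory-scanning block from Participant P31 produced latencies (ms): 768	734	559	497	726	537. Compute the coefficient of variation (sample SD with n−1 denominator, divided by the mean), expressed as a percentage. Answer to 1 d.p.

18.6%

n = 6, Σ = 3821, M = 636.8333
Σ(x−M)² = 70174.833; s = √(70174.833/5) = 118.4693
CV = 118.4693 / 636.8333 = 0.18603 = 18.603%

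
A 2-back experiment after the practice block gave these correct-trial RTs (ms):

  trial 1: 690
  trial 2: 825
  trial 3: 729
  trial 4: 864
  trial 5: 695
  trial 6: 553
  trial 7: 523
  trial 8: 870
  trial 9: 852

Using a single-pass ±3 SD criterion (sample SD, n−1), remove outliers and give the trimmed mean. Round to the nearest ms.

733 ms

n = 9, ΣRT = 6601, M = 733.444
Σ(x−M)² = 138362.22; s = √(138362.22/8) = 131.512
Cutoffs: 733.444 ± 3·131.512 → [338.9, 1128.0]
No RTs fall outside the cutoffs; all 9 retained. Mean = 6601/9 = 733.444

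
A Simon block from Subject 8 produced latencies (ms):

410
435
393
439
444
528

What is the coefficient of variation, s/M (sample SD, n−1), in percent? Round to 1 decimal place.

n = 6, Σ = 2649, M = 441.5000
Σ(x−M)² = 10881.500; s = √(10881.500/5) = 46.6508
CV = 46.6508 / 441.5000 = 0.10566 = 10.566%

10.6%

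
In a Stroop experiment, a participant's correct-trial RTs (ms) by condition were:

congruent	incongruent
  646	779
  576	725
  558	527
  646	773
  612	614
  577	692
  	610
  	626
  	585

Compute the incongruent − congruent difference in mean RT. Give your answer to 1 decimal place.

M(congruent) = 3615/6 = 602.500
M(incongruent) = 5931/9 = 659.000
Difference = 659.000 − 602.500 = 56.500 ms

56.5 ms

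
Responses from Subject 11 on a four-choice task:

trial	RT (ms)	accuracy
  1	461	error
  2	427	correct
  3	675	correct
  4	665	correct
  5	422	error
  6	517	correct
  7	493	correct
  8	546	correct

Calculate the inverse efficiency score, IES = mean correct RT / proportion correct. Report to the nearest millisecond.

738 ms

Correct trials (n=6): 427, 675, 665, 517, 493, 546
Mean correct RT = 3323/6 = 553.8333 ms
Proportion correct = 6/8
IES = 553.8333 / (6/8) = 738.444 ms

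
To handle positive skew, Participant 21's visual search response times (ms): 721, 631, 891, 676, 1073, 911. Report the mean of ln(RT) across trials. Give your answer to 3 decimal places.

6.688

ln(RT): 6.5806, 6.4473, 6.7923, 6.5162, 6.9782, 6.8145
Σ ln(RT) = 40.1292
Mean = 40.1292/6 = 6.68821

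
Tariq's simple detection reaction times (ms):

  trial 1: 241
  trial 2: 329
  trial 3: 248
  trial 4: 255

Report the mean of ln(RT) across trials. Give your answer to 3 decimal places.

ln(RT): 5.4848, 5.7961, 5.5134, 5.5413
Σ ln(RT) = 22.3355
Mean = 22.3355/4 = 5.58389

5.584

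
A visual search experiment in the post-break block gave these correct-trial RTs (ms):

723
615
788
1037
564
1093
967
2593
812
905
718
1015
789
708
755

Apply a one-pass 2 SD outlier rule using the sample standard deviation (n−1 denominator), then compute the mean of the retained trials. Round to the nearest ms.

n = 15, ΣRT = 14082, M = 938.800
Σ(x−M)² = 3266496.40; s = √(3266496.40/14) = 483.033
Cutoffs: 938.800 ± 2·483.033 → [-27.3, 1904.9]
Outside: 2593 → excluded.
Retained (n=14): Σ = 11489, mean = 11489/14 = 820.643

821 ms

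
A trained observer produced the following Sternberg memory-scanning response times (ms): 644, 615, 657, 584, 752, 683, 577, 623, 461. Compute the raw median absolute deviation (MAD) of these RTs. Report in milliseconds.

Sorted: 461, 577, 584, 615, 623, 644, 657, 683, 752 → median = 623
|x − 623|: 21, 8, 34, 39, 129, 60, 46, 0, 162
Sorted deviations: 0, 8, 21, 34, 39, 46, 60, 129, 162 → MAD = 39

39 ms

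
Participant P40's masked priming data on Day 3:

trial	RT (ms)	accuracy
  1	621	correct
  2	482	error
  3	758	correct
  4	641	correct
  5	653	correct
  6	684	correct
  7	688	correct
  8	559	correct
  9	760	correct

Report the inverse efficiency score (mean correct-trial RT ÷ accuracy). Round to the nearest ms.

Correct trials (n=8): 621, 758, 641, 653, 684, 688, 559, 760
Mean correct RT = 5364/8 = 670.5000 ms
Proportion correct = 8/9
IES = 670.5000 / (8/9) = 754.312 ms

754 ms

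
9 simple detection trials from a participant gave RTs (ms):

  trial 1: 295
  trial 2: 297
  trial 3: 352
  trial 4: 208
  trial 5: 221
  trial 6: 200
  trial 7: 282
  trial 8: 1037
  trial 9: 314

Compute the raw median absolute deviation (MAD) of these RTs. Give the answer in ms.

Sorted: 200, 208, 221, 282, 295, 297, 314, 352, 1037 → median = 295
|x − 295|: 0, 2, 57, 87, 74, 95, 13, 742, 19
Sorted deviations: 0, 2, 13, 19, 57, 74, 87, 95, 742 → MAD = 57

57 ms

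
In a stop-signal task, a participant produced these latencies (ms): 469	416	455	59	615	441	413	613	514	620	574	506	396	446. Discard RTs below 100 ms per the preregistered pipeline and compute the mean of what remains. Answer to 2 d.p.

498.31 ms

Excluded: 59
Retained (n=13): Σ = 6478
Mean = 6478/13 = 498.3077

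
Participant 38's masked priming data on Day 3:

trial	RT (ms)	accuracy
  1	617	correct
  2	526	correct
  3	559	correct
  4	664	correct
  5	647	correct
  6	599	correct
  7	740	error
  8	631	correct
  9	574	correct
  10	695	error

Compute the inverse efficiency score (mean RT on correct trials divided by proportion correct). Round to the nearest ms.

753 ms

Correct trials (n=8): 617, 526, 559, 664, 647, 599, 631, 574
Mean correct RT = 4817/8 = 602.1250 ms
Proportion correct = 8/10
IES = 602.1250 / (8/10) = 752.656 ms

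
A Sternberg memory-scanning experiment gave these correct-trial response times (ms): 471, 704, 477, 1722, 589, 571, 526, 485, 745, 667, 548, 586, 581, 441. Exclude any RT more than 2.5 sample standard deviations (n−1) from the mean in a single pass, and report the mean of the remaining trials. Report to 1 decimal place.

568.5 ms

n = 14, ΣRT = 9113, M = 650.929
Σ(x−M)² = 1338876.93; s = √(1338876.93/13) = 320.921
Cutoffs: 650.929 ± 2.5·320.921 → [-151.4, 1453.2]
Outside: 1722 → excluded.
Retained (n=13): Σ = 7391, mean = 7391/13 = 568.538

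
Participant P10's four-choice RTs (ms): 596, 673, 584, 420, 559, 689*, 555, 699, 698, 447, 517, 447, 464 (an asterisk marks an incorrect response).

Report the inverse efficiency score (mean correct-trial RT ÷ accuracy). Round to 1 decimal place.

Correct trials (n=12): 596, 673, 584, 420, 559, 555, 699, 698, 447, 517, 447, 464
Mean correct RT = 6659/12 = 554.9167 ms
Proportion correct = 12/13
IES = 554.9167 / (12/13) = 601.160 ms

601.2 ms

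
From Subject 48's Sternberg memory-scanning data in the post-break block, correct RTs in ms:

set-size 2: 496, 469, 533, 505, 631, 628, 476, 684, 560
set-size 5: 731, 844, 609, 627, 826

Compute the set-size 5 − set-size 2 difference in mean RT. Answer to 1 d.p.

173.8 ms

M(set-size 2) = 4982/9 = 553.556
M(set-size 5) = 3637/5 = 727.400
Difference = 727.400 − 553.556 = 173.844 ms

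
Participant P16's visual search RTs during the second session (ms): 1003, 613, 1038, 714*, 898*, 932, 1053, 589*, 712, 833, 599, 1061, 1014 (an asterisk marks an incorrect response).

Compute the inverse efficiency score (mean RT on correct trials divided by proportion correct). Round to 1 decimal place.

1151.5 ms

Correct trials (n=10): 1003, 613, 1038, 932, 1053, 712, 833, 599, 1061, 1014
Mean correct RT = 8858/10 = 885.8000 ms
Proportion correct = 10/13
IES = 885.8000 / (10/13) = 1151.540 ms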